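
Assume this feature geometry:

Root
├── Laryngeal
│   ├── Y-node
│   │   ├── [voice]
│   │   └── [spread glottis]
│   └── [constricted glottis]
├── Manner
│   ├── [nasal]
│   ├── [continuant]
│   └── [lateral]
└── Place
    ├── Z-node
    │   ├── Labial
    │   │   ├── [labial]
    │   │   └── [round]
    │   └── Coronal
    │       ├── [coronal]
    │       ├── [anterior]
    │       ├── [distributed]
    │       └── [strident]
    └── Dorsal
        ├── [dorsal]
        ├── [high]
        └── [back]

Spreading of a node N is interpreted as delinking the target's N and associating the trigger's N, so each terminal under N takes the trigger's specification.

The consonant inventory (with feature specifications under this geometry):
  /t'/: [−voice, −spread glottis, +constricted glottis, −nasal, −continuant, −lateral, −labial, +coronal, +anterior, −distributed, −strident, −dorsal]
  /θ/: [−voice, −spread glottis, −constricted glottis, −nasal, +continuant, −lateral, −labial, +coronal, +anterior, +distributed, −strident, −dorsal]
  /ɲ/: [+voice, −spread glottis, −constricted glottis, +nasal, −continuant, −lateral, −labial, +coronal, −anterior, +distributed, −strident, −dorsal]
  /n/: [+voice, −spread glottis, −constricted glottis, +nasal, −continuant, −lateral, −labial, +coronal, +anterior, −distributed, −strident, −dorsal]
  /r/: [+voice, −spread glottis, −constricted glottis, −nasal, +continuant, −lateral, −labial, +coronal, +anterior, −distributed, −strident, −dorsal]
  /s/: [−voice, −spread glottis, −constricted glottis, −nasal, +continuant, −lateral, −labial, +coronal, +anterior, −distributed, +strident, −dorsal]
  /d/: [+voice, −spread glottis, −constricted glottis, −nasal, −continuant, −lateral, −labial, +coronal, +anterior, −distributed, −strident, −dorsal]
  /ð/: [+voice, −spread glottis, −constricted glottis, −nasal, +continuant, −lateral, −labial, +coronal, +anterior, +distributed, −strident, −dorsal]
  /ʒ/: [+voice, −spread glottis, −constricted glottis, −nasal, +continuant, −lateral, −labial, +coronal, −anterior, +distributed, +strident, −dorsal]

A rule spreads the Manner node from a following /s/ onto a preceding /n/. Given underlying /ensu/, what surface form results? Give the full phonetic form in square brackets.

[ersu]

Manner immediately or transitively dominates [nasal], [continuant], [lateral].
Spreading Manner from /s/ onto /n/ replaces those values with /s/'s: [−nasal], [+continuant], [−lateral]. Features outside Manner ([voice], [spread glottis], [constricted glottis], …) stay as in /n/.
Among the inventory, only /r/ has exactly this specification, giving the surface form [ersu].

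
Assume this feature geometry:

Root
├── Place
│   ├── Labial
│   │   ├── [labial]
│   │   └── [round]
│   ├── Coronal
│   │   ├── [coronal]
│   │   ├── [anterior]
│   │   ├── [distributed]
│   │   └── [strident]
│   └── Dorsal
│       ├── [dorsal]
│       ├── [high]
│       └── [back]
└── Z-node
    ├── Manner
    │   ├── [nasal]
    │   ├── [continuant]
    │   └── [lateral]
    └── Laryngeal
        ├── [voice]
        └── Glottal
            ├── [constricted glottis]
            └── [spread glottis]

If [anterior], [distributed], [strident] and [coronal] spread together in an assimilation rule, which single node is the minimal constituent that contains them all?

[anterior] is immediately dominated by Coronal.
[distributed] is immediately dominated by Coronal.
[strident] is immediately dominated by Coronal.
[coronal] is immediately dominated by Coronal.
The listed terminals split across distinct daughters of Coronal, so Coronal itself is the smallest node containing them all.

Coronal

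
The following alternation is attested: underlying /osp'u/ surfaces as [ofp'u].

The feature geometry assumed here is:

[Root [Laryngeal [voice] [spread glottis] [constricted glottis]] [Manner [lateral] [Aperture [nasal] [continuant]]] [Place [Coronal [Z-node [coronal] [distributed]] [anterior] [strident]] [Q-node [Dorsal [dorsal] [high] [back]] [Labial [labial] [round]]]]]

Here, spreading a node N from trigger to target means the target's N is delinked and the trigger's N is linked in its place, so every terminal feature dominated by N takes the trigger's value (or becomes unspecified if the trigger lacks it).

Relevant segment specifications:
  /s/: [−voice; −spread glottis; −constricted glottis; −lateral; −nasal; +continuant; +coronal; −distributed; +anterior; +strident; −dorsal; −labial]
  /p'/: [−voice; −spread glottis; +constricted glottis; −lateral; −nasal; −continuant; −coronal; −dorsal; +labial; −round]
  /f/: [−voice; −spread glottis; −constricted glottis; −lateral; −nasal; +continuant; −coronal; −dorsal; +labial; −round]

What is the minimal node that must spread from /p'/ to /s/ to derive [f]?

/s/ and [f] differ in [labial], [round], [coronal], [anterior], [distributed], [strident]; every other specified feature is identical.
These terminals are all dominated by Place, and no proper subconstituent of Place covers them all; Place is their lowest common ancestor.
Spreading Place from /p'/ overwrites each of those terminals with /p'/'s values, yielding exactly [f].
[continuant], [constricted glottis] — on which /p'/ differs from /s/ — are unchanged, so Root cannot have spread; the constituent is no larger than Place.

Place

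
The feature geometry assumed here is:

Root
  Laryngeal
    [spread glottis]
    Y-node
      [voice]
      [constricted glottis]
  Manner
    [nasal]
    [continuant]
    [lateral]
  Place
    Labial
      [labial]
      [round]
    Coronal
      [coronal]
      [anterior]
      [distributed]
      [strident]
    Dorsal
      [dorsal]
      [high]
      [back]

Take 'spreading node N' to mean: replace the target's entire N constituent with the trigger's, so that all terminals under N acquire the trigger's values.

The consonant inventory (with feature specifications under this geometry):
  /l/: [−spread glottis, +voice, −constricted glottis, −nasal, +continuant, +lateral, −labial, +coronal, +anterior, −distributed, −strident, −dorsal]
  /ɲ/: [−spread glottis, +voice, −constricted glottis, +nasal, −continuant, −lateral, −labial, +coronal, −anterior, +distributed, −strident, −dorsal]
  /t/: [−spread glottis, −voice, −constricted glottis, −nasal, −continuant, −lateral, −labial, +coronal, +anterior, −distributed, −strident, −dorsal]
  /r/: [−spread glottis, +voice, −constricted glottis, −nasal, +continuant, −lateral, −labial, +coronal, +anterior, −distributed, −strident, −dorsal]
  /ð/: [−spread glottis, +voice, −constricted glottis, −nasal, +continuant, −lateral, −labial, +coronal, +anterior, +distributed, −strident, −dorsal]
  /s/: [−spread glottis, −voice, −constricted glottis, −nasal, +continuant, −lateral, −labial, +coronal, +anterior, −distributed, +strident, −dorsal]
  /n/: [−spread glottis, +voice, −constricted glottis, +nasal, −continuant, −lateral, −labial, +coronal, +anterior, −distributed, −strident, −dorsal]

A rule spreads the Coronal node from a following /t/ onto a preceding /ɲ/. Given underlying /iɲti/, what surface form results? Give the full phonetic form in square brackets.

Terminals under Coronal in this geometry: [coronal], [anterior], [distributed], [strident].
The target acquires /t/'s values for everything under Coronal — [+coronal], [+anterior], [−distributed], [−strident] — while keeping its own [spread glottis], [voice], [constricted glottis], ….
This feature bundle is that of [n], so /iɲti/ surfaces as [inti].

[inti]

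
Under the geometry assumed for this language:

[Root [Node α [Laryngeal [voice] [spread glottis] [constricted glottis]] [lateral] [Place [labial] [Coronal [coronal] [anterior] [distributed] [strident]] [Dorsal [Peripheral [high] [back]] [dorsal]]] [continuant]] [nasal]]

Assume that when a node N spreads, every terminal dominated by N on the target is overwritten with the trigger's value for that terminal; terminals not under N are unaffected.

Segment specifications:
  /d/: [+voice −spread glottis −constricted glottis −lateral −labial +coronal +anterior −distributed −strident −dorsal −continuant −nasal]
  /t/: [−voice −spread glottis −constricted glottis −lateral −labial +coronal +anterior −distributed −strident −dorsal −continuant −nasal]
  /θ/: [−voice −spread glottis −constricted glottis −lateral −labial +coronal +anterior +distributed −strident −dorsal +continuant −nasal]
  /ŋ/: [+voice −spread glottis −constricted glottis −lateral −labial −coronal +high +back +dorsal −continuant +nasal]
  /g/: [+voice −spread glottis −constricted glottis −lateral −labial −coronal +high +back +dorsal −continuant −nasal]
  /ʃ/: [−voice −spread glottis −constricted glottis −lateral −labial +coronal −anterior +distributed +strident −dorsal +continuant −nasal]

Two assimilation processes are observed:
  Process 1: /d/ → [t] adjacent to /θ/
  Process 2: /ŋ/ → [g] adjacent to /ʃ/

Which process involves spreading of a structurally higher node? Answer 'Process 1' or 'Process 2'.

Process 1 alters [voice]; the lowest dominating node is [voice] (depth 3 from Root).
Process 2 alters [nasal]; the lowest dominating node is [nasal] (depth 1 from Root).
Depth 1 < depth 3; Process 2 involves the structurally higher constituent [nasal].

Process 2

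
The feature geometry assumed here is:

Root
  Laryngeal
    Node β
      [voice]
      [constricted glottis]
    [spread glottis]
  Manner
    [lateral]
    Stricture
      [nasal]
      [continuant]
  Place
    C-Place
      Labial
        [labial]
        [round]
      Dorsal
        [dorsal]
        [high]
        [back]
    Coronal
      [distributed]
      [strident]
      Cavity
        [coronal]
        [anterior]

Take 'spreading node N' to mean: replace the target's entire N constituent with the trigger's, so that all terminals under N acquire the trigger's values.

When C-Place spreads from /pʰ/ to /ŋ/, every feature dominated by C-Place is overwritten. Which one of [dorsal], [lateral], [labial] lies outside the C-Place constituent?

[lateral]

The terminals dominated by C-Place are [labial], [round], [dorsal], [high], [back].
Of the listed options, [labial], [dorsal] are among these and would be overwritten by spreading C-Place.
[lateral] attaches under Manner, not under C-Place, so /ŋ/ retains its own value for [lateral].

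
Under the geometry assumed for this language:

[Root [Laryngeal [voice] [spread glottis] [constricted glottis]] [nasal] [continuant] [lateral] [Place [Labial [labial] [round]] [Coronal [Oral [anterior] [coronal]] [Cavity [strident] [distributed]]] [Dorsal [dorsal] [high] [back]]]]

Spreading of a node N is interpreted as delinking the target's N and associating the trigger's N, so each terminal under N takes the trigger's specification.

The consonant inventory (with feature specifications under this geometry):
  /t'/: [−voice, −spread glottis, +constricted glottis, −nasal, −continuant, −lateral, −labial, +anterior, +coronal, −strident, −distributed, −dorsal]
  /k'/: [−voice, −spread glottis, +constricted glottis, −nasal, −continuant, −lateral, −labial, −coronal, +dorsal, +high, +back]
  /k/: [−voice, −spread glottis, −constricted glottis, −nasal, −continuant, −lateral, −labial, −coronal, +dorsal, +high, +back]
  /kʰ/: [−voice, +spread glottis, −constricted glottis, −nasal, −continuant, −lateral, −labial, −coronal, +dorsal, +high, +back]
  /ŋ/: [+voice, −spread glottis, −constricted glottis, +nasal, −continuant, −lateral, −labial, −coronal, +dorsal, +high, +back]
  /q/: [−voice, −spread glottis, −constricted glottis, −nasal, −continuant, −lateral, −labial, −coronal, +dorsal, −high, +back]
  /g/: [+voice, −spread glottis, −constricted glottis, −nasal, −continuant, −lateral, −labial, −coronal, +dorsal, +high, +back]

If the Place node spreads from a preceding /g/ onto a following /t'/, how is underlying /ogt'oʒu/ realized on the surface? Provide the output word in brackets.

Terminals under Place in this geometry: [labial], [round], [anterior], [coronal], [strident], [distributed], [dorsal], [high], [back].
After delinking /t'/'s Place and linking /g/'s, the affected terminals become [−labial], [−coronal], [+dorsal], [+high], [+back]; [voice], [spread glottis], [constricted glottis], … (outside Place) are retained from /t'/.
Among the inventory, only /k'/ has exactly this specification, giving the surface form [ogk'oʒu].

[ogk'oʒu]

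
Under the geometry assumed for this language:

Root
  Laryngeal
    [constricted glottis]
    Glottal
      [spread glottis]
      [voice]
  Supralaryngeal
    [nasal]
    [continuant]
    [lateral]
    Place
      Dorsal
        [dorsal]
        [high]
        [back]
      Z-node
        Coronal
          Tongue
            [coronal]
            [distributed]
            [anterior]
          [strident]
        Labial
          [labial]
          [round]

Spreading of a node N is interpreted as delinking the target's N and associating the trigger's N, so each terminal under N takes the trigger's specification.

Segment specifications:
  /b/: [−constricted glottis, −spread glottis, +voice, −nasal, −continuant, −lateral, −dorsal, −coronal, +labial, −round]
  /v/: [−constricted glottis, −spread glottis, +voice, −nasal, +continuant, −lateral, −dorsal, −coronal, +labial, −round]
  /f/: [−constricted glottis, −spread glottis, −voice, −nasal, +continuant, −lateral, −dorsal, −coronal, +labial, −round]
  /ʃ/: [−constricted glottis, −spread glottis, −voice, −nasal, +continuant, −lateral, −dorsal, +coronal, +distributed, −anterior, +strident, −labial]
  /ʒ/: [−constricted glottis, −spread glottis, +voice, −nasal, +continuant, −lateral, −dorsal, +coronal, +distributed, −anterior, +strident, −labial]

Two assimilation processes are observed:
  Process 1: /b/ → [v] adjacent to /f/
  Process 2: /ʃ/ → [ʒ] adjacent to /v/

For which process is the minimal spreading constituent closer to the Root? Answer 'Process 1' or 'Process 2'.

In Process 1, [continuant] changes, so the minimal spreading node is [continuant] at depth 2.
Process 2: the feature that changes is [voice]; the minimal node is [voice] (depth 3).
[continuant] (depth 2) sits above [voice] (depth 3), making Process 1 the one with the higher spreading node.

Process 1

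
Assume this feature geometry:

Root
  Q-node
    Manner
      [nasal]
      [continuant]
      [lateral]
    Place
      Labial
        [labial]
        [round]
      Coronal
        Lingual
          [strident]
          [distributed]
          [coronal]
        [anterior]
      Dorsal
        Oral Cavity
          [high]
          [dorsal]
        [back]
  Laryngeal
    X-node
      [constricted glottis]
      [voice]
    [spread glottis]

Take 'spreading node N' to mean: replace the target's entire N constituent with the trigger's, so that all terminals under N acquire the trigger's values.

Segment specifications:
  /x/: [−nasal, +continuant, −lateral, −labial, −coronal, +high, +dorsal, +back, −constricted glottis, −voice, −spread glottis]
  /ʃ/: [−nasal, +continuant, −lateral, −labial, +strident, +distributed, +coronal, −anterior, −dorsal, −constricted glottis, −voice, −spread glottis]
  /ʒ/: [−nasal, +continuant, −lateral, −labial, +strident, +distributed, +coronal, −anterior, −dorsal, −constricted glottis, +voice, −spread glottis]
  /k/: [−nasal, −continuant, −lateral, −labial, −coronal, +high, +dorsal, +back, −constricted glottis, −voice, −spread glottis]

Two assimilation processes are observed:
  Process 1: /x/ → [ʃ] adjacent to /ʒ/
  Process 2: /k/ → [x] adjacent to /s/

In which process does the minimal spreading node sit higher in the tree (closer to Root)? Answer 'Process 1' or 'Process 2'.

In Process 1, [coronal], [anterior], [distributed], [strident], [dorsal], [high], [back] change, so the minimal spreading node is Place at depth 2.
Process 2 alters [continuant]; the lowest dominating node is [continuant] (depth 3 from Root).
Place is closer to Root than [continuant], so Process 1 spreads the higher node.

Process 1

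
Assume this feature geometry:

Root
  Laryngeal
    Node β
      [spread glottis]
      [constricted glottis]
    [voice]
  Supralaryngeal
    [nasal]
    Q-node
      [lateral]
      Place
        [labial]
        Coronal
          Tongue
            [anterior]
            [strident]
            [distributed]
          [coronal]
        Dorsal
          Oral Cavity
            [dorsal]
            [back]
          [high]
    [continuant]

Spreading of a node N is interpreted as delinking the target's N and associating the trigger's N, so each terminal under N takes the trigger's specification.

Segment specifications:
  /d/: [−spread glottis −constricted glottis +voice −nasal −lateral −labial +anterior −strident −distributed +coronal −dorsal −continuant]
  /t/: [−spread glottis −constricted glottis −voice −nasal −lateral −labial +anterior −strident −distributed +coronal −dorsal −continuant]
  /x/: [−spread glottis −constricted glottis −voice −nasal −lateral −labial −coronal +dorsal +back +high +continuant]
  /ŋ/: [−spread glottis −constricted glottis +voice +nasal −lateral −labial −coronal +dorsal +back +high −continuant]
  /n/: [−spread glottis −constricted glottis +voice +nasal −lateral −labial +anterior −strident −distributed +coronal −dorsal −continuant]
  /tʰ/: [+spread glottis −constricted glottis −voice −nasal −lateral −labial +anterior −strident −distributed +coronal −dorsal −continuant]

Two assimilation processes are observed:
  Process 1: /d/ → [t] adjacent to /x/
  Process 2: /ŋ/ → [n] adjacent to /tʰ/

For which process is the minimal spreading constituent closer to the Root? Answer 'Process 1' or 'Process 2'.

Process 1 alters [voice]; the lowest dominating node is [voice] (depth 2 from Root).
Process 2 alters [coronal], [anterior], [distributed], [strident], [dorsal], [high], [back]; the lowest common ancestor is Place (depth 3 from Root).
Depth 2 < depth 3; Process 1 involves the structurally higher constituent [voice].

Process 1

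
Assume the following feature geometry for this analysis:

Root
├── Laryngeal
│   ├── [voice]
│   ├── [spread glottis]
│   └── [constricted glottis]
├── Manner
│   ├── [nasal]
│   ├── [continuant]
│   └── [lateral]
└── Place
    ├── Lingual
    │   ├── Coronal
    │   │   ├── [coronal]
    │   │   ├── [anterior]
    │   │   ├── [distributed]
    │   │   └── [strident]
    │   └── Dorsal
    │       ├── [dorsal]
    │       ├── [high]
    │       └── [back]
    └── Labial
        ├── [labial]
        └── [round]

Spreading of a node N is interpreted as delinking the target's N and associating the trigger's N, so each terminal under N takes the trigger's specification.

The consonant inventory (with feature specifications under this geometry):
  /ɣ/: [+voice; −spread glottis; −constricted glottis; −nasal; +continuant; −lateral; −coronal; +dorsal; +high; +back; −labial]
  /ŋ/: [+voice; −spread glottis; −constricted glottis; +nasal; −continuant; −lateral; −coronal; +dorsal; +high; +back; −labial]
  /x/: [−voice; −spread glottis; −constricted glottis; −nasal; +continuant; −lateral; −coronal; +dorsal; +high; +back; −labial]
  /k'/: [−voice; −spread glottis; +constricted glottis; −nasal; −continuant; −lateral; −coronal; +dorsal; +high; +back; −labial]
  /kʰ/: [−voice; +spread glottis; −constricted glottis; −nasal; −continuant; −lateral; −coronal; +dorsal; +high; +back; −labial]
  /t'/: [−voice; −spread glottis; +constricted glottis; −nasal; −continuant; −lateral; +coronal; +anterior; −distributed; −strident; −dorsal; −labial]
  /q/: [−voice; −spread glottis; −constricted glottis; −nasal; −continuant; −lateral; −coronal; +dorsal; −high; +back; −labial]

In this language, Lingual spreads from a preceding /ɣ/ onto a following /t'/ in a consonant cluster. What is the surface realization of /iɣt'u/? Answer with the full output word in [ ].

[iɣk'u]

Terminals under Lingual in this geometry: [coronal], [anterior], [distributed], [strident], [dorsal], [high], [back].
After delinking /t'/'s Lingual and linking /ɣ/'s, the affected terminals become [−coronal], [+dorsal], [+high], [+back]; [voice], [spread glottis], [constricted glottis], … (outside Lingual) are retained from /t'/.
This feature bundle is that of [k'], so /iɣt'u/ surfaces as [iɣk'u].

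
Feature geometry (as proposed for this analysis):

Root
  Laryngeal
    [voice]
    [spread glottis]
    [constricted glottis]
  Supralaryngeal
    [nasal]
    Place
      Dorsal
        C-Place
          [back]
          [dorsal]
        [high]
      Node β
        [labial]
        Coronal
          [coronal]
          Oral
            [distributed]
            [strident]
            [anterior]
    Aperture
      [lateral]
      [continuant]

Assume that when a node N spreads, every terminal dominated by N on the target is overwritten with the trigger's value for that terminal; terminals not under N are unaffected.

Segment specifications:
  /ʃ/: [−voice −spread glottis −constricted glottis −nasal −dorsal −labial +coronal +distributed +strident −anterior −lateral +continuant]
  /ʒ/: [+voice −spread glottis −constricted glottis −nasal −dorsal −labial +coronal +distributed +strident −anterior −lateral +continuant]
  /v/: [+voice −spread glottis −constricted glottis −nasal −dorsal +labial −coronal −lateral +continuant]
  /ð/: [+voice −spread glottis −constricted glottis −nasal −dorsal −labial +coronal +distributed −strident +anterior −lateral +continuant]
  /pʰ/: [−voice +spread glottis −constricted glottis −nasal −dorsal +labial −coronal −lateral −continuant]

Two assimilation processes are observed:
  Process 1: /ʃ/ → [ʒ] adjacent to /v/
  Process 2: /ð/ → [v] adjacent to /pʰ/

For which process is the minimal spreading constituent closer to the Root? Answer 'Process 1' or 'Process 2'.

Process 1: the feature that changes is [voice]; the minimal node is [voice] (depth 2).
Process 2: the features that change are [labial], [coronal], [anterior], [distributed], [strident]; the minimal node is Node β (depth 3).
Depth 2 < depth 3; Process 1 involves the structurally higher constituent [voice].

Process 1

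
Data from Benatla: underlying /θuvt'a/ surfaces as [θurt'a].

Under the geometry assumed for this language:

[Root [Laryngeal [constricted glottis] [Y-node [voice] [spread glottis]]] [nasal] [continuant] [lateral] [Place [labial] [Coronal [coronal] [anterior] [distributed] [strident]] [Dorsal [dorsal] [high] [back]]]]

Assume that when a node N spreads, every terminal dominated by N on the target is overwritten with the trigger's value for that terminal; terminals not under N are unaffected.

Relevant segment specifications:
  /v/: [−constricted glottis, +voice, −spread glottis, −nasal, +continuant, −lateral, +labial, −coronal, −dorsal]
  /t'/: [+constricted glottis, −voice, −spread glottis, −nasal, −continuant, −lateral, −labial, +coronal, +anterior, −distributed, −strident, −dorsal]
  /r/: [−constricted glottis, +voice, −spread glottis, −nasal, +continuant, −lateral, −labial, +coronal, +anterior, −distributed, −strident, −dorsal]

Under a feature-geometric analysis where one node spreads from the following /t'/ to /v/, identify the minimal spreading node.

Feature comparison: [labial], [coronal], [anterior], [distributed], [strident] differ between /v/ and [r]; the remaining terminals match.
These terminals are all dominated by Place, and no proper subconstituent of Place covers them all; Place is their lowest common ancestor.
If Place spreads, every terminal under it takes /t'/'s value, producing [r] as observed.
Had Root spread, [voice], [continuant] would have taken /t'/'s values; they stay as in /v/, confirming the spreading constituent is exactly Place.

Place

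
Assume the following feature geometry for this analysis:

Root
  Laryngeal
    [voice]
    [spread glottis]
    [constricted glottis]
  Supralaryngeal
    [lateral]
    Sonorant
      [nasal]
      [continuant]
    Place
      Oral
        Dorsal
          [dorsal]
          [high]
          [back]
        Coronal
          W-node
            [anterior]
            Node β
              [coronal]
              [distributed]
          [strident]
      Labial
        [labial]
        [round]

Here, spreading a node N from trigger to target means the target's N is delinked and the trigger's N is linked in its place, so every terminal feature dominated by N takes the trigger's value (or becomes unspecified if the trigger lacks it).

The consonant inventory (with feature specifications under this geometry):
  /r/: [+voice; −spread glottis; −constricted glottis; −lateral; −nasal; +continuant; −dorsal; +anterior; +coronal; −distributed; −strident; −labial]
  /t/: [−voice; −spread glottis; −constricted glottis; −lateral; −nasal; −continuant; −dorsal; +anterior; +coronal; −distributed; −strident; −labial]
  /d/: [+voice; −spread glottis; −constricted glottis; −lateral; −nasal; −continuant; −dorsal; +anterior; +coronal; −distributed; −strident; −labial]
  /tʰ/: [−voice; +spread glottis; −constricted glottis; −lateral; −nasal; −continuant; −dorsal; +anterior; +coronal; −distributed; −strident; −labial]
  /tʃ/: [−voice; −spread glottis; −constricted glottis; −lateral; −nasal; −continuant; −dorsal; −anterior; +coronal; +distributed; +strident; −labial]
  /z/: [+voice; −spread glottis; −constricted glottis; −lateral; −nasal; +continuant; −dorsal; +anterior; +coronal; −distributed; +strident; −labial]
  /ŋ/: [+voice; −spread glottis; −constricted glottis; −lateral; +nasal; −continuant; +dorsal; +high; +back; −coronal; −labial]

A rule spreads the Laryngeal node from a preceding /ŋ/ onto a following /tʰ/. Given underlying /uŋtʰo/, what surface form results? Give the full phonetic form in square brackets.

Laryngeal immediately or transitively dominates [voice], [spread glottis], [constricted glottis].
The target acquires /ŋ/'s values for everything under Laryngeal — [+voice], [−spread glottis], [−constricted glottis] — while keeping its own [lateral], [nasal], [continuant], ….
This feature bundle is that of [d], so /uŋtʰo/ surfaces as [uŋdo].

[uŋdo]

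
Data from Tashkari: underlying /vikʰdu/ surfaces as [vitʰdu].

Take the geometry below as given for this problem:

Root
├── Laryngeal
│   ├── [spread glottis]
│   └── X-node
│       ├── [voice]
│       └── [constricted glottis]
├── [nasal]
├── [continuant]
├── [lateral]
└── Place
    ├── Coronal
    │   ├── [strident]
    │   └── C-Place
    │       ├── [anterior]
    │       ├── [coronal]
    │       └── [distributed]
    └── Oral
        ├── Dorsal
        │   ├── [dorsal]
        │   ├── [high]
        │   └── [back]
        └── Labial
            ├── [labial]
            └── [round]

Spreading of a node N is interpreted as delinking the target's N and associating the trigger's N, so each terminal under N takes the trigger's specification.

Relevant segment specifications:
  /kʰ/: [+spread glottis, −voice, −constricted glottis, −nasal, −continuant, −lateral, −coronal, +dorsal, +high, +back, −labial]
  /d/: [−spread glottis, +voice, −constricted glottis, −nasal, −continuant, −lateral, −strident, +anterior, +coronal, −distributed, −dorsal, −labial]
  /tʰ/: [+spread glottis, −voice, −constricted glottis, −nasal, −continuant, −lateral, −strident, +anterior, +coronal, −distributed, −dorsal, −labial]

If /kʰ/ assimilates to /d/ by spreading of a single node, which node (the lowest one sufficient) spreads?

Place

Comparing /kʰ/ with its surface form [tʰ], the features that change are [coronal], [anterior], [distributed], [strident], [dorsal], [high], [back].
In this geometry the lowest node dominating all of them is Place: every daughter of Place dominates only a proper subset, so no lower node suffices.
Delinking /kʰ/'s Place and associating /d/'s Place gives precisely the feature bundle of [tʰ].
[voice], [spread glottis] — on which /d/ differs from /kʰ/ — are unchanged, so Root cannot have spread; the constituent is no larger than Place.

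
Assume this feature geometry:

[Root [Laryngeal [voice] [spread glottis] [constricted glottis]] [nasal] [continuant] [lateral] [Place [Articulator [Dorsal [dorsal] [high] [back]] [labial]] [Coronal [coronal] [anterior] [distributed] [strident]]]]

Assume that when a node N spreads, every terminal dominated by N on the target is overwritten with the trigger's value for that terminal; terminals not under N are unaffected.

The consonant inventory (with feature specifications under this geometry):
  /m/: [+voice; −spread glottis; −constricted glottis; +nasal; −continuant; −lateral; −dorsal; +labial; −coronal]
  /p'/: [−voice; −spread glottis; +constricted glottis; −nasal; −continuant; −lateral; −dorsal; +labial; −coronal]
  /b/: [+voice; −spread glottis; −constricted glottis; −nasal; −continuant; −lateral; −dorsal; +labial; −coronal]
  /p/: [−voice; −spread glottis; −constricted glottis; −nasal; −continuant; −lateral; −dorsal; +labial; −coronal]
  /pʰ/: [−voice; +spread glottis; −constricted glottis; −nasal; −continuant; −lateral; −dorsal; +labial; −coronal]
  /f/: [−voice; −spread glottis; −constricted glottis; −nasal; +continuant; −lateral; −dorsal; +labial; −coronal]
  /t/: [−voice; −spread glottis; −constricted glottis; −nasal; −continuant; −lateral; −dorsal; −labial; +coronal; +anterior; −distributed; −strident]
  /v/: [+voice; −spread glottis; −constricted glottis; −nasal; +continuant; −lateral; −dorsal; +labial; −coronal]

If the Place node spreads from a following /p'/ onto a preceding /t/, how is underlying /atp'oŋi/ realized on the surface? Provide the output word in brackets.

The Place node dominates the terminals [dorsal], [high], [back], [labial], [coronal], [anterior], [distributed], [strident].
After delinking /t/'s Place and linking /p'/'s, the affected terminals become [−dorsal], [+labial], [−coronal]; [voice], [spread glottis], [constricted glottis], … (outside Place) are retained from /t/.
This feature bundle is that of [p], so /atp'oŋi/ surfaces as [app'oŋi].

[app'oŋi]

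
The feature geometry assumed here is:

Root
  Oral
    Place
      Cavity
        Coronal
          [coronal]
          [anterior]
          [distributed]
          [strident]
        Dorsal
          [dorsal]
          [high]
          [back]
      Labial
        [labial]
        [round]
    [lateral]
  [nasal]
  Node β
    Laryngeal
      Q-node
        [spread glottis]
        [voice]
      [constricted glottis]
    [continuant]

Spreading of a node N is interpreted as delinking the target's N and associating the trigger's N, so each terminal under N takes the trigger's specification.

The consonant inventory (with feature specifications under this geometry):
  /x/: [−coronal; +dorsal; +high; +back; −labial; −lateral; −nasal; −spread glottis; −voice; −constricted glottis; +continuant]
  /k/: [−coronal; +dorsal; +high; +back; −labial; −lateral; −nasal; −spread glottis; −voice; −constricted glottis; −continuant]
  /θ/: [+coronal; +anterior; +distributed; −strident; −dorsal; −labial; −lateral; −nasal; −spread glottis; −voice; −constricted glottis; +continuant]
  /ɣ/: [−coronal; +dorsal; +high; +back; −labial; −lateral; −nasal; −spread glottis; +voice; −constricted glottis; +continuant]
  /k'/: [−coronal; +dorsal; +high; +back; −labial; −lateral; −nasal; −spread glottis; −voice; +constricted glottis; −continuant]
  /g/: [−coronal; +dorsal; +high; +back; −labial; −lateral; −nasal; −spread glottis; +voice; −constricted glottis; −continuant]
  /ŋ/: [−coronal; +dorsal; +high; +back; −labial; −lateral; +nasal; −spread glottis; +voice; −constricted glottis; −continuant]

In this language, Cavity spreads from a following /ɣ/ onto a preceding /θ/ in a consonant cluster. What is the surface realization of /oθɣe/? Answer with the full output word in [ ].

The Cavity node dominates the terminals [coronal], [anterior], [distributed], [strident], [dorsal], [high], [back].
The target acquires /ɣ/'s values for everything under Cavity — [−coronal], [+dorsal], [+high], [+back] — while keeping its own [labial], [lateral], [nasal], ….
The resulting bundle matches /x/ in the inventory; substituting it for /θ/ gives [oxɣe].

[oxɣe]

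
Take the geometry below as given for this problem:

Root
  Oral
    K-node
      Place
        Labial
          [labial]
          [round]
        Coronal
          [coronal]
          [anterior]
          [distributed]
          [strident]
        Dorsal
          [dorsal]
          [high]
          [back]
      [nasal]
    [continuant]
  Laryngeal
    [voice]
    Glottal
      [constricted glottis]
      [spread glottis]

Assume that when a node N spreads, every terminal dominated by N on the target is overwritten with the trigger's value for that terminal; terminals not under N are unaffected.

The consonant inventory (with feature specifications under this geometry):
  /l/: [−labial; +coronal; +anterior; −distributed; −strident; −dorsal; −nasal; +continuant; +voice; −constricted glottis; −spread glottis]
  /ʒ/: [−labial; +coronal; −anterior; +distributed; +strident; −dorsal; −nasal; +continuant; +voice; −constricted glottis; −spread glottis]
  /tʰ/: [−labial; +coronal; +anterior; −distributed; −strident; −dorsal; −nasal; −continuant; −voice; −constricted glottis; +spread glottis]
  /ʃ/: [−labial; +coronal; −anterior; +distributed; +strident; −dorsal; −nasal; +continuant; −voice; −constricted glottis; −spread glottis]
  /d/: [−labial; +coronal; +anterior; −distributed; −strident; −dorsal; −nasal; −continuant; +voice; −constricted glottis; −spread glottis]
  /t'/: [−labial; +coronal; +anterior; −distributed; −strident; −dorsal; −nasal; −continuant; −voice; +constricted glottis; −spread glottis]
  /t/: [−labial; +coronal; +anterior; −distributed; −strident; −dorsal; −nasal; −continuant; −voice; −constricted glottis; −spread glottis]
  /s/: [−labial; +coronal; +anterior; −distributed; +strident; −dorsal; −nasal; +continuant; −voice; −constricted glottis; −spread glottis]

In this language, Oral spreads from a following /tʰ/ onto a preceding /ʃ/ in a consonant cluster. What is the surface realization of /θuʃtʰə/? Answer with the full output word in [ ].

The Oral node dominates the terminals [labial], [round], [coronal], [anterior], [distributed], [strident], [dorsal], [high], [back], [nasal], [continuant].
After delinking /ʃ/'s Oral and linking /tʰ/'s, the affected terminals become [−labial], [+coronal], [+anterior], [−distributed], [−strident], [−dorsal], [−nasal], [−continuant]; [voice], [constricted glottis], [spread glottis] (outside Oral) are retained from /ʃ/.
This feature bundle is that of [t], so /θuʃtʰə/ surfaces as [θuttʰə].

[θuttʰə]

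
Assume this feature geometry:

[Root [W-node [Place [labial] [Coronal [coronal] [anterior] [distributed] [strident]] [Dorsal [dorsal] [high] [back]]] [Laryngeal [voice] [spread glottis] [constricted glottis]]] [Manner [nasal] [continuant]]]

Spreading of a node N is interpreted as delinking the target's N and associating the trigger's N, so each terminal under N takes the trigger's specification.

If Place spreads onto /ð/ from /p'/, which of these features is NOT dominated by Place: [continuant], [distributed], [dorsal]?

The terminals dominated by Place are [labial], [coronal], [anterior], [distributed], [strident], [dorsal], [high], [back].
Spreading Place replaces [dorsal], [distributed] with the trigger's values, since each sits inside the Place constituent.
[continuant] is not within the Place subtree (it hangs from Manner), so /ð/'s [continuant] value survives.

[continuant]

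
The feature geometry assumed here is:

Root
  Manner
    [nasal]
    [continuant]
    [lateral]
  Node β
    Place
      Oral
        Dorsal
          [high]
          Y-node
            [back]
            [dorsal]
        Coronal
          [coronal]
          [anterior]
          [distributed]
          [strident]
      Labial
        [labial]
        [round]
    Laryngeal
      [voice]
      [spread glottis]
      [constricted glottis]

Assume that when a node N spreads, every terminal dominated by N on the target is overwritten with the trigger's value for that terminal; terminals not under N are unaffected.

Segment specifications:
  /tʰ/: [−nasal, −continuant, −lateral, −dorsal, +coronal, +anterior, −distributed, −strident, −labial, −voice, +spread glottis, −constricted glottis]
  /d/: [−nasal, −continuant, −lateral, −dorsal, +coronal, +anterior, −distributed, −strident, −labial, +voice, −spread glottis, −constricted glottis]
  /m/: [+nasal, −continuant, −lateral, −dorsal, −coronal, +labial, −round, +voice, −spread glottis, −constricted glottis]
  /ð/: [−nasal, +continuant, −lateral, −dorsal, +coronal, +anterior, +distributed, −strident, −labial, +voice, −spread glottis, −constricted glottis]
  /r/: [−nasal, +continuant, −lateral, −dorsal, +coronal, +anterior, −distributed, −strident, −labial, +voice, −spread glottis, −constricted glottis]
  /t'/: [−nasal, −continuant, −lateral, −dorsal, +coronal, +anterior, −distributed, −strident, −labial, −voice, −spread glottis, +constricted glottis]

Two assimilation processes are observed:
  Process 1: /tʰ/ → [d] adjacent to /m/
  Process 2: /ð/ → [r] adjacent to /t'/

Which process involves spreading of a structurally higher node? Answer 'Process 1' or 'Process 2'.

Process 1

In Process 1, [voice], [spread glottis] change, so the minimal spreading node is Laryngeal at depth 2.
Process 2 alters [distributed]; the lowest dominating node is [distributed] (depth 5 from Root).
Depth 2 < depth 5; Process 1 involves the structurally higher constituent Laryngeal.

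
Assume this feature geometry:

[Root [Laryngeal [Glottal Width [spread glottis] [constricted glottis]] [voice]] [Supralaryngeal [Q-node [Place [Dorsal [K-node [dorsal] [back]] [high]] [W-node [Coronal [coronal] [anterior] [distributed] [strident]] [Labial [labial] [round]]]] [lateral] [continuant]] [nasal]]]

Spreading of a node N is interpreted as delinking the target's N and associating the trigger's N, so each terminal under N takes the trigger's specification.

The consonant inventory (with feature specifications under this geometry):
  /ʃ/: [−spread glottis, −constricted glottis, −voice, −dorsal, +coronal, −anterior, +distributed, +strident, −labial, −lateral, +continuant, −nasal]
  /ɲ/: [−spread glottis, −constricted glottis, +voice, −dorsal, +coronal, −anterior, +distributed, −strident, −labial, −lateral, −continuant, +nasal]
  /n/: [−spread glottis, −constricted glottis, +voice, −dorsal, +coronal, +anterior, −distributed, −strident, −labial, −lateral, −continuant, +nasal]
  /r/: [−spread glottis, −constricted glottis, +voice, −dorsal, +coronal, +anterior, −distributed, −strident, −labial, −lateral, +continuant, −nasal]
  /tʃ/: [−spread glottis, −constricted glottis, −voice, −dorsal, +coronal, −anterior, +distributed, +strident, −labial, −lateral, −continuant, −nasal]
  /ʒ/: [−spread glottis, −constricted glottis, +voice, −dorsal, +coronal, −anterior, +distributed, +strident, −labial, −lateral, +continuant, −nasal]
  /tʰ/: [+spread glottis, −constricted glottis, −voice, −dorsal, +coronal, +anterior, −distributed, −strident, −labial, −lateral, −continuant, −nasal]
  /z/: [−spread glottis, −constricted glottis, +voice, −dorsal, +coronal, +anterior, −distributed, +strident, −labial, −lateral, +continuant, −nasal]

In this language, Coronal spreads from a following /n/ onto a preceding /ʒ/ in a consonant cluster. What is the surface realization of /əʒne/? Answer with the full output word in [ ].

[ərne]

The Coronal node dominates the terminals [coronal], [anterior], [distributed], [strident].
After delinking /ʒ/'s Coronal and linking /n/'s, the affected terminals become [+coronal], [+anterior], [−distributed], [−strident]; [spread glottis], [constricted glottis], [voice], … (outside Coronal) are retained from /ʒ/.
The resulting bundle matches /r/ in the inventory; substituting it for /ʒ/ gives [ərne].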